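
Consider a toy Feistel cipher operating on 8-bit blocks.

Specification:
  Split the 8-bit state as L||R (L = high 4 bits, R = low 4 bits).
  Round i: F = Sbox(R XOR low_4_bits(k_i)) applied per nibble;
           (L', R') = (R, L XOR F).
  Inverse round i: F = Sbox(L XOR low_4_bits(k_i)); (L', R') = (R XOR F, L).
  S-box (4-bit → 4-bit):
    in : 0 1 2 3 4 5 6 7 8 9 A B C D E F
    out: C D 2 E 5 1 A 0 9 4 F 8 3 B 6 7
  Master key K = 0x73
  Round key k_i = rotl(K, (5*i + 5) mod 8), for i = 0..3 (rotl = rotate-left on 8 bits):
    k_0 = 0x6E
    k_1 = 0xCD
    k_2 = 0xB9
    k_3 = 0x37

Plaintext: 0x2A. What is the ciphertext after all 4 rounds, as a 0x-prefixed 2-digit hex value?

0x4B

s_0 = plaintext = 0x2A
s_1 = Round(s_0, k_0) = 0xA7
s_2 = Round(s_1, k_1) = 0x75
s_3 = Round(s_2, k_2) = 0x54
s_4 = Round(s_3, k_3) = 0x4B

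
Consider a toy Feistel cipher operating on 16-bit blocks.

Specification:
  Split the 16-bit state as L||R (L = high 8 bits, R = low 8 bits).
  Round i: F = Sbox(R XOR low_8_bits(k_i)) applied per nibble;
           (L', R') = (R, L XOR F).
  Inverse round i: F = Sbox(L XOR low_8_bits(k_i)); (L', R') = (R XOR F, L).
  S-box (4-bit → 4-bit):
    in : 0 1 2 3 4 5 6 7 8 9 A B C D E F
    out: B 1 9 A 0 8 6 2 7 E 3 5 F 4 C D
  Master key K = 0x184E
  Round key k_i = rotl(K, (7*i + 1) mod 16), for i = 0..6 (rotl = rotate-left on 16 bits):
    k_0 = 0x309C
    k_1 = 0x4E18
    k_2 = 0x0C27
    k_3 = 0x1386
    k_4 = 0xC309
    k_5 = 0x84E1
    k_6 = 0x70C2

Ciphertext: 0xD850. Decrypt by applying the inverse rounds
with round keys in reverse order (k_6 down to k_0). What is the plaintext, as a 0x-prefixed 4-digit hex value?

s_0 = ciphertext = 0xD850
s_1 = InvRound(s_0, k_6) = 0x43D8
s_2 = InvRound(s_1, k_5) = 0xE143
s_3 = InvRound(s_2, k_4) = 0x84E1
s_4 = InvRound(s_3, k_3) = 0x5884
s_5 = InvRound(s_4, k_2) = 0xA958
s_6 = InvRound(s_5, k_1) = 0x09A9
s_7 = InvRound(s_6, k_0) = 0x4109

0x4109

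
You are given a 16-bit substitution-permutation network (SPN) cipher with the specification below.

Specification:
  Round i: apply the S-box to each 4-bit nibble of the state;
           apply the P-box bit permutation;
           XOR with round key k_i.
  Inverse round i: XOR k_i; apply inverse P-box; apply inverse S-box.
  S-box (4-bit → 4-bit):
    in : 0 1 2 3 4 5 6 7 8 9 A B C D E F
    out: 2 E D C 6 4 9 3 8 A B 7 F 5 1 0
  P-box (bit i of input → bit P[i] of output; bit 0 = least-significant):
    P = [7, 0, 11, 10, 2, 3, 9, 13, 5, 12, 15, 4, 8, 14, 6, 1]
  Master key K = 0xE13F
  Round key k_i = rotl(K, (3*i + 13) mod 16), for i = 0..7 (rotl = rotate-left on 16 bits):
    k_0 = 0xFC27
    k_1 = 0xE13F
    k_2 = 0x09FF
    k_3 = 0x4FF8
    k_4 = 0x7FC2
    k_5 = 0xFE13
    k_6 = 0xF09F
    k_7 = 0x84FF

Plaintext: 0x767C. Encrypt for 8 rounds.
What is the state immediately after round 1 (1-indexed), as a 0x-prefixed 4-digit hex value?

s_0 = plaintext = 0x767C
s_1 = Round(s_0, k_0) = 0xB19A
s_2 = Round(s_1, k_1) = 0x14E6
s_3 = Round(s_2, k_2) = 0xDD39
s_4 = Round(s_3, k_3) = 0xE899
s_5 = Round(s_4, k_4) = 0x5ADB
s_6 = Round(s_5, k_5) = 0xE4E6
s_7 = Round(s_6, k_6) = 0x651B
s_8 = Round(s_7, k_7) = 0x2F74

0xB19A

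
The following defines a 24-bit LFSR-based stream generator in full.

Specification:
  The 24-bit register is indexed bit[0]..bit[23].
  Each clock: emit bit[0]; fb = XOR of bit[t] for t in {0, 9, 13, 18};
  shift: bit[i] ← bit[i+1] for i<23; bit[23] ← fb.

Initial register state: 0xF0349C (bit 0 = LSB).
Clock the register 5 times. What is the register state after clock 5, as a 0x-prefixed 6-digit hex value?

0xDF81A4

reg_0 = 0xF0349C
clock 1: out=0, reg = 0xF81A4E
clock 2: out=0, reg = 0xFC0D27
clock 3: out=1, reg = 0x7E0693
clock 4: out=1, reg = 0xBF0349
clock 5: out=1, reg = 0xDF81A4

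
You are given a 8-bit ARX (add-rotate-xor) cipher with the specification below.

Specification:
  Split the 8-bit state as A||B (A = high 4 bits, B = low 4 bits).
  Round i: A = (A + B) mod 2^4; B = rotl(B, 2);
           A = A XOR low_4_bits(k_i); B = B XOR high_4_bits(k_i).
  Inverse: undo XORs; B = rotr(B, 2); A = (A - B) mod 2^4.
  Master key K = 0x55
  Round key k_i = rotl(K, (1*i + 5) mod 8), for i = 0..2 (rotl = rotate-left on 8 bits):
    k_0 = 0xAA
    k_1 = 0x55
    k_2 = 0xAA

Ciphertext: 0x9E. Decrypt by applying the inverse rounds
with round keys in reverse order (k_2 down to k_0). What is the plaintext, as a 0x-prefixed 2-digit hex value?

s_0 = ciphertext = 0x9E
s_1 = InvRound(s_0, k_2) = 0x21
s_2 = InvRound(s_1, k_1) = 0x61
s_3 = InvRound(s_2, k_0) = 0xEE

0xEE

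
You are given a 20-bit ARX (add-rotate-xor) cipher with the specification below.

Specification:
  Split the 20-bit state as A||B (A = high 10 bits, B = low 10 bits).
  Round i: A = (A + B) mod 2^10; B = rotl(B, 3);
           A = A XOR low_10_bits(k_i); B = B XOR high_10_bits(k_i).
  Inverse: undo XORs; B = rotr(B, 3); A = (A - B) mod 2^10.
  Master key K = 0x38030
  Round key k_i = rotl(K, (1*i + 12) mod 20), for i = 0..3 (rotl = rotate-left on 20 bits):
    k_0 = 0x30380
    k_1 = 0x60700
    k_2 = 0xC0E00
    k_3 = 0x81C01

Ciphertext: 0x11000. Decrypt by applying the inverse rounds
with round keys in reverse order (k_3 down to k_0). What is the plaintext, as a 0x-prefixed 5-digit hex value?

s_0 = ciphertext = 0x11000
s_1 = InvRound(s_0, k_3) = 0x217C0
s_2 = InvRound(s_1, k_2) = 0x3B598
s_3 = InvRound(s_2, k_1) = 0xDA883
s_4 = InvRound(s_3, k_0) = 0xD8988

0xD8988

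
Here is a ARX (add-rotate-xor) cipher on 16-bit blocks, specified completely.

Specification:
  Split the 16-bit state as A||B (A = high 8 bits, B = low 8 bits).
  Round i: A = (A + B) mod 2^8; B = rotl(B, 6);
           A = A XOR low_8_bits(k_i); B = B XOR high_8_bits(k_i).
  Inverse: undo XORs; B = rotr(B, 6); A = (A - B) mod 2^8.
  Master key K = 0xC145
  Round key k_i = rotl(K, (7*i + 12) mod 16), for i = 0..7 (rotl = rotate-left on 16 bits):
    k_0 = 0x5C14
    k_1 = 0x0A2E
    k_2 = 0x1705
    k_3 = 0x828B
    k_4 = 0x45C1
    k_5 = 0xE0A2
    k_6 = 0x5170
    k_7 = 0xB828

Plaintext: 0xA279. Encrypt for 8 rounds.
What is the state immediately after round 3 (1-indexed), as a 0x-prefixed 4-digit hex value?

s_0 = plaintext = 0xA279
s_1 = Round(s_0, k_0) = 0x0F02
s_2 = Round(s_1, k_1) = 0x3F8A
s_3 = Round(s_2, k_2) = 0xCCB5
s_4 = Round(s_3, k_3) = 0x0AEF
s_5 = Round(s_4, k_4) = 0x38BE
s_6 = Round(s_5, k_5) = 0x544F
s_7 = Round(s_6, k_6) = 0xD382
s_8 = Round(s_7, k_7) = 0x7D18

0xCCB5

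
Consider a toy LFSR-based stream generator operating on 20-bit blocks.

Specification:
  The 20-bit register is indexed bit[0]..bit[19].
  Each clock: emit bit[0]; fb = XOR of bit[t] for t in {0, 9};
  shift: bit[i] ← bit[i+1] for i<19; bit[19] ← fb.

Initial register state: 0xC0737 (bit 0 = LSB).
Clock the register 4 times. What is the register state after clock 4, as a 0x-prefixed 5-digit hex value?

reg_0 = 0xC0737
clock 1: out=1, reg = 0x6039B
clock 2: out=1, reg = 0x301CD
clock 3: out=1, reg = 0x980E6
clock 4: out=0, reg = 0x4C073

0x4C073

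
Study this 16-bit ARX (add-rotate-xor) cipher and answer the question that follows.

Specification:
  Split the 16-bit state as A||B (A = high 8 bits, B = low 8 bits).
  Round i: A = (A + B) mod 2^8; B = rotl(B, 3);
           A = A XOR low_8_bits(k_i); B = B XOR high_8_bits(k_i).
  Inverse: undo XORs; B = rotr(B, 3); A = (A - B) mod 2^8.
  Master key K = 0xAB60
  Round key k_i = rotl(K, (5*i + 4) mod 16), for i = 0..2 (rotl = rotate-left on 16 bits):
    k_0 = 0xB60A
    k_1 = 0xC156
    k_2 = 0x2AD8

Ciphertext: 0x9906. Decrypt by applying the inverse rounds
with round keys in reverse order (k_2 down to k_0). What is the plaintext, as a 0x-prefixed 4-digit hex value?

0xA1C7

s_0 = ciphertext = 0x9906
s_1 = InvRound(s_0, k_2) = 0xBC85
s_2 = InvRound(s_1, k_1) = 0x6288
s_3 = InvRound(s_2, k_0) = 0xA1C7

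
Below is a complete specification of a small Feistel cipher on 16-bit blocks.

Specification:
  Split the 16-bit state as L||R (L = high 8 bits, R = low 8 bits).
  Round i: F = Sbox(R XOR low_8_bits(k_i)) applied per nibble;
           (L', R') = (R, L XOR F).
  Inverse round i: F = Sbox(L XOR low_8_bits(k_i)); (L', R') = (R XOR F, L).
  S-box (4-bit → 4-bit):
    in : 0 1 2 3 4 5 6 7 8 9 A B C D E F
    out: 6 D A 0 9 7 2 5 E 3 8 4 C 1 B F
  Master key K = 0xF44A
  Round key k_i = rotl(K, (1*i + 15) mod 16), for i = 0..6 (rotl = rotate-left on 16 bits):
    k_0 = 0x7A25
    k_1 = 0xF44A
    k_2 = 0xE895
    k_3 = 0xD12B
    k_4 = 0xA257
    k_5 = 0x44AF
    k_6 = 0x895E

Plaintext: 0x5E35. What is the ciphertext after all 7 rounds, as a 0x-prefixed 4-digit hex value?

s_0 = plaintext = 0x5E35
s_1 = Round(s_0, k_0) = 0x3588
s_2 = Round(s_1, k_1) = 0x88FF
s_3 = Round(s_2, k_2) = 0xFFA0
s_4 = Round(s_3, k_3) = 0xA01B
s_5 = Round(s_4, k_4) = 0x1B3C
s_6 = Round(s_5, k_5) = 0x3C2B
s_7 = Round(s_6, k_6) = 0x2B6B

0x2B6B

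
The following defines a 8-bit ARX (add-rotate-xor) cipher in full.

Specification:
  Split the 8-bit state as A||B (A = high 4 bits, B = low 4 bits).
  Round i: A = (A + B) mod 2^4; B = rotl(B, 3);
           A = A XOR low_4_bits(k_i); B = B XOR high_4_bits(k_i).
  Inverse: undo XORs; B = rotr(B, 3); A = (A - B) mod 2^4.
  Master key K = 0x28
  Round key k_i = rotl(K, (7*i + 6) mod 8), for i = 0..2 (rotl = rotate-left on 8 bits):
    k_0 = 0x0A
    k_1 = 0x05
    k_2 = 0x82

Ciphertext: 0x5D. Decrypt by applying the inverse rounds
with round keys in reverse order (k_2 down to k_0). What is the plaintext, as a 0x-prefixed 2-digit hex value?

s_0 = ciphertext = 0x5D
s_1 = InvRound(s_0, k_2) = 0xDA
s_2 = InvRound(s_1, k_1) = 0x35
s_3 = InvRound(s_2, k_0) = 0xFA

0xFA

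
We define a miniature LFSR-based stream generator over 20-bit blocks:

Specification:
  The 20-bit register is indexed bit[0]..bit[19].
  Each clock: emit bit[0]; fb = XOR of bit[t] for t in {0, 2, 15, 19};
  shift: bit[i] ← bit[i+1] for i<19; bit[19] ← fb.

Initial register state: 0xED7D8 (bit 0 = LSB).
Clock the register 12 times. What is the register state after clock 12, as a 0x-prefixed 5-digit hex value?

reg_0 = 0xED7D8
clock 1: out=0, reg = 0x76BEC
clock 2: out=0, reg = 0xBB5F6
clock 3: out=0, reg = 0xDDAFB
clock 4: out=1, reg = 0xEED7D
clock 5: out=1, reg = 0x776BE
clock 6: out=0, reg = 0xBBB5F
clock 7: out=1, reg = 0x5DDAF
clock 8: out=1, reg = 0xAEED7
clock 9: out=1, reg = 0x5776B
clock 10: out=1, reg = 0xABBB5
clock 11: out=1, reg = 0x55DDA
clock 12: out=0, reg = 0x2AEED

0x2AEED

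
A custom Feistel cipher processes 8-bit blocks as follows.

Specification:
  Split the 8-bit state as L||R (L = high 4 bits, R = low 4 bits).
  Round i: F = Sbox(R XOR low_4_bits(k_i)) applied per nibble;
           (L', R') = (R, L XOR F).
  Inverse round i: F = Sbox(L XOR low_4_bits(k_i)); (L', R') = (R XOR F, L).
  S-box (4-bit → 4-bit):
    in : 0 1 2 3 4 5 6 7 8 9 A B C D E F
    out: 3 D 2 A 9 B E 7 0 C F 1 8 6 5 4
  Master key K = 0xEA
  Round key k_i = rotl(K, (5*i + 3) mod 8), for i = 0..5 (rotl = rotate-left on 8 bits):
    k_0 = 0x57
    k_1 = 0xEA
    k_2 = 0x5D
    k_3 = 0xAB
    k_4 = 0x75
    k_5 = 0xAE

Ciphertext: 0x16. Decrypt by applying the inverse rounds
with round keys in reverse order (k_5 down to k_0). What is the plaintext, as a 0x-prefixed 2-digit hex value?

s_0 = ciphertext = 0x16
s_1 = InvRound(s_0, k_5) = 0x21
s_2 = InvRound(s_1, k_4) = 0x62
s_3 = InvRound(s_2, k_3) = 0x46
s_4 = InvRound(s_3, k_2) = 0xA4
s_5 = InvRound(s_4, k_1) = 0x7A
s_6 = InvRound(s_5, k_0) = 0x97

0x97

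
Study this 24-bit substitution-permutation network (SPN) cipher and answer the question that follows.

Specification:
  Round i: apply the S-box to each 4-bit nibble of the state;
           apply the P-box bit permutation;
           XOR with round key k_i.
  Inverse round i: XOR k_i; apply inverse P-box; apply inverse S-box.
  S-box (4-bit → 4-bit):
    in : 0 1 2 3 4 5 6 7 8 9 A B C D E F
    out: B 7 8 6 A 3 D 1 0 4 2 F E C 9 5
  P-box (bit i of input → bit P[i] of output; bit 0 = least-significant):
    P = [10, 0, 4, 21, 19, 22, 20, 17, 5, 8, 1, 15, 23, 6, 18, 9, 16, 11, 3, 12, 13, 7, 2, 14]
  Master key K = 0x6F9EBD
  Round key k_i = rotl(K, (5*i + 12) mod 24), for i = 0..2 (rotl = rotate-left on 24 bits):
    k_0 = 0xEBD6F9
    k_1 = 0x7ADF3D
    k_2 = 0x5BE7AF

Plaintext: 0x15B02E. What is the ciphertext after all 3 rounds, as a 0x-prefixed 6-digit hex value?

0x1BF38F

s_0 = plaintext = 0x15B02E
s_1 = Round(s_0, k_0) = 0x4C791D
s_2 = Round(s_1, k_1) = 0x8287A7
s_3 = Round(s_2, k_2) = 0x1BF38F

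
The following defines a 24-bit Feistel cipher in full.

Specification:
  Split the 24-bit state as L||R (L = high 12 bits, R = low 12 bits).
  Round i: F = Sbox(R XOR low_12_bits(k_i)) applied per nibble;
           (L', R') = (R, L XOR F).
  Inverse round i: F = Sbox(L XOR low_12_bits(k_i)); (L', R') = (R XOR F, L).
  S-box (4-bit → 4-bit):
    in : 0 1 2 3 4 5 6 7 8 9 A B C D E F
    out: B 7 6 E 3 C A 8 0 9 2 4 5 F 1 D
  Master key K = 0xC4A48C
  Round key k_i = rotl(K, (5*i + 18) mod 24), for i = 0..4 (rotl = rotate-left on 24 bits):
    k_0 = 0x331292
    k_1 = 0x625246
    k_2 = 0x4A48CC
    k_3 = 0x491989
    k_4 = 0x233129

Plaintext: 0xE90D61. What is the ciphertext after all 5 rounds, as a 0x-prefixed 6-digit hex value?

s_0 = plaintext = 0xE90D61
s_1 = Round(s_0, k_0) = 0xD6134E
s_2 = Round(s_1, k_1) = 0x34EAD1
s_3 = Round(s_2, k_2) = 0xAD1531
s_4 = Round(s_3, k_3) = 0x531F91
s_5 = Round(s_4, k_4) = 0xF91471

0xF91471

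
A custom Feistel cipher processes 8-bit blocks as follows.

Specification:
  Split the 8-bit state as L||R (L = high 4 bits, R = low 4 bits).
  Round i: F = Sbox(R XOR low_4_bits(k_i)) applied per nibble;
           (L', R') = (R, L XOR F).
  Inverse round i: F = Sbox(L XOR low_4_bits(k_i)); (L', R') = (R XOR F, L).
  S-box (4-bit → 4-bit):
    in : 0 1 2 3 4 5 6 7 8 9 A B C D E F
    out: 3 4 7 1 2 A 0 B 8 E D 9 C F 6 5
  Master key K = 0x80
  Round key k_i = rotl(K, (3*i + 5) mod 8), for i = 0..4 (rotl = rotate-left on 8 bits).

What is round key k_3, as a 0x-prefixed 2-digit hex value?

0x20

K = 0x80
k_0 = rotl(K, (3*0+5) mod 8) = rotl(K, 5) = 0x10
k_1 = rotl(K, (3*1+5) mod 8) = rotl(K, 0) = 0x80
k_2 = rotl(K, (3*2+5) mod 8) = rotl(K, 3) = 0x04
k_3 = rotl(K, (3*3+5) mod 8) = rotl(K, 6) = 0x20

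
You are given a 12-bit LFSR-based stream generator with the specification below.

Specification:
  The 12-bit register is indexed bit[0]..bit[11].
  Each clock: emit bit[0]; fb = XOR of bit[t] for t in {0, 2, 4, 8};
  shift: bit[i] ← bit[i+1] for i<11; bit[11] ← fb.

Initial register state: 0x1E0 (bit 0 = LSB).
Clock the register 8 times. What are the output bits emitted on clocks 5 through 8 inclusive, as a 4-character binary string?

0111

reg_0 = 0x1E0
clock 1: out=0, reg = 0x8F0
clock 2: out=0, reg = 0xC78
clock 3: out=0, reg = 0xE3C
clock 4: out=0, reg = 0x71E
clock 5: out=0, reg = 0xB8F
clock 6: out=1, reg = 0xDC7
clock 7: out=1, reg = 0xEE3
clock 8: out=1, reg = 0xF71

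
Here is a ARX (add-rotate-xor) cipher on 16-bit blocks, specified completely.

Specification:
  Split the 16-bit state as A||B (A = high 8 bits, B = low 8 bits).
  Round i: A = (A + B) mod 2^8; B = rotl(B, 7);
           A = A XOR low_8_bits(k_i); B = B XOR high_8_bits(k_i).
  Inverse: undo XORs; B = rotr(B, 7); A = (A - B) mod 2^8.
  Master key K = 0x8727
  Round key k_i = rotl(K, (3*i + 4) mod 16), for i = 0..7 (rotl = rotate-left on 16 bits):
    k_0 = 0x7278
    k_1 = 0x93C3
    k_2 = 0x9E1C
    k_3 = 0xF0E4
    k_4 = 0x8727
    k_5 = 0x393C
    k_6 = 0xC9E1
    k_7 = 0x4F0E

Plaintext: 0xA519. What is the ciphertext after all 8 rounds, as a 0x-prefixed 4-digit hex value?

0xC75D

s_0 = plaintext = 0xA519
s_1 = Round(s_0, k_0) = 0xC6FE
s_2 = Round(s_1, k_1) = 0x07EC
s_3 = Round(s_2, k_2) = 0xEFE8
s_4 = Round(s_3, k_3) = 0x3384
s_5 = Round(s_4, k_4) = 0x90C5
s_6 = Round(s_5, k_5) = 0x69DB
s_7 = Round(s_6, k_6) = 0xA524
s_8 = Round(s_7, k_7) = 0xC75D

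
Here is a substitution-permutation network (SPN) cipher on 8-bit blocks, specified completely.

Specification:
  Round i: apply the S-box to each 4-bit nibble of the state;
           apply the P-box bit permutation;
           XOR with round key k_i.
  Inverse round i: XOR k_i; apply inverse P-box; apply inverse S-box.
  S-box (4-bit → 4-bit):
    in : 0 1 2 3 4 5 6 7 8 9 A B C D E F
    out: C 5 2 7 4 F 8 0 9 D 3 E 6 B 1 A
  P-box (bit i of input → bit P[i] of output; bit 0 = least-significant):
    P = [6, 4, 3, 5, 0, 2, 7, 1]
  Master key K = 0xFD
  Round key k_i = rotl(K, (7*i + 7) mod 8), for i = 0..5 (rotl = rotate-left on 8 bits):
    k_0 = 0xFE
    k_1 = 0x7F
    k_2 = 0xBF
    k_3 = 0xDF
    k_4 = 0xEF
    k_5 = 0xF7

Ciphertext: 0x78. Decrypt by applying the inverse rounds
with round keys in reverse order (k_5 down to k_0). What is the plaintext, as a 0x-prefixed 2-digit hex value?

s_0 = ciphertext = 0x78
s_1 = InvRound(s_0, k_5) = 0x54
s_2 = InvRound(s_1, k_4) = 0x9B
s_3 = InvRound(s_2, k_3) = 0x2E
s_4 = InvRound(s_3, k_2) = 0x12
s_5 = InvRound(s_4, k_1) = 0xA9
s_6 = InvRound(s_5, k_0) = 0xDA

0xDA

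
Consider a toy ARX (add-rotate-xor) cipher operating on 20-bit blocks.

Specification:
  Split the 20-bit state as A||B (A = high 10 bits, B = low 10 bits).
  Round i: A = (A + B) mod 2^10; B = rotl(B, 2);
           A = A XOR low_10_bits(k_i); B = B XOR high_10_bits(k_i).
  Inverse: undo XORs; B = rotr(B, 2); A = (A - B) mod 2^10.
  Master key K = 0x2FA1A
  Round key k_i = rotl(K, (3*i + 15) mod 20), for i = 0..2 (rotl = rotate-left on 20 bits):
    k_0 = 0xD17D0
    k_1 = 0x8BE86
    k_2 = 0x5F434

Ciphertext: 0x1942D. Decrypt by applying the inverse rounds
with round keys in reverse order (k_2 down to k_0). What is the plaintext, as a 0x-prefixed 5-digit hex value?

0xB5F36

s_0 = ciphertext = 0x1942D
s_1 = InvRound(s_0, k_2) = 0xFF454
s_2 = InvRound(s_1, k_1) = 0x7779E
s_3 = InvRound(s_2, k_0) = 0xB5F36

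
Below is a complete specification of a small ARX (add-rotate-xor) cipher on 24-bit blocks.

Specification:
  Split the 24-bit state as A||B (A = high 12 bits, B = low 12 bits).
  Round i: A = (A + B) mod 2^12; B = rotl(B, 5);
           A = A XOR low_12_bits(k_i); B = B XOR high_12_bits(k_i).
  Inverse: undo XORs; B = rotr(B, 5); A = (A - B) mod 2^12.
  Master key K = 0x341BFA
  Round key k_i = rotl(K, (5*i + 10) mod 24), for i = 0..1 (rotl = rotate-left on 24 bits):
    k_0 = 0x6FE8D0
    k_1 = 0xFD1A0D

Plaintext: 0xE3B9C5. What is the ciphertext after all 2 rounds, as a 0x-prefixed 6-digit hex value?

0x51066D

s_0 = plaintext = 0xE3B9C5
s_1 = Round(s_0, k_0) = 0x0D0E4D
s_2 = Round(s_1, k_1) = 0x51066D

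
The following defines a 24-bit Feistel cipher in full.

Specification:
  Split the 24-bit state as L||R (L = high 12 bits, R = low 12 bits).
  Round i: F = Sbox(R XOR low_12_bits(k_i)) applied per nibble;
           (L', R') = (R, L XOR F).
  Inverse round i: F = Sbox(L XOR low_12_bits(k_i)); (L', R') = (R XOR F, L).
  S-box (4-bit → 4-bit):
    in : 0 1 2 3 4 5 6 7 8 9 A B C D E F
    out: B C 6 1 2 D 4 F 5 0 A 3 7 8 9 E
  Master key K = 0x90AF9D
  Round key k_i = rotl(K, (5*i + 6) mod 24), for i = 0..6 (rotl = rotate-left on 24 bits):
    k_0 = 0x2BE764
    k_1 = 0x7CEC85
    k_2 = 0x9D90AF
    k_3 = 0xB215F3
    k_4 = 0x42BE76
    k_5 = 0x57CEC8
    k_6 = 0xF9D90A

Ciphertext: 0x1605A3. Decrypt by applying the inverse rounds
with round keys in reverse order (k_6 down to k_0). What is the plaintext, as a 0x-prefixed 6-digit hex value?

0x6A0EC6

s_0 = ciphertext = 0x1605A3
s_1 = InvRound(s_0, k_6) = 0x0E9160
s_2 = InvRound(s_1, k_5) = 0x80C0E9
s_3 = InvRound(s_2, k_4) = 0x41380C
s_4 = InvRound(s_3, k_3) = 0x497413
s_5 = InvRound(s_4, k_2) = 0x606497
s_6 = InvRound(s_5, k_1) = 0xEC6606
s_7 = InvRound(s_6, k_0) = 0x6A0EC6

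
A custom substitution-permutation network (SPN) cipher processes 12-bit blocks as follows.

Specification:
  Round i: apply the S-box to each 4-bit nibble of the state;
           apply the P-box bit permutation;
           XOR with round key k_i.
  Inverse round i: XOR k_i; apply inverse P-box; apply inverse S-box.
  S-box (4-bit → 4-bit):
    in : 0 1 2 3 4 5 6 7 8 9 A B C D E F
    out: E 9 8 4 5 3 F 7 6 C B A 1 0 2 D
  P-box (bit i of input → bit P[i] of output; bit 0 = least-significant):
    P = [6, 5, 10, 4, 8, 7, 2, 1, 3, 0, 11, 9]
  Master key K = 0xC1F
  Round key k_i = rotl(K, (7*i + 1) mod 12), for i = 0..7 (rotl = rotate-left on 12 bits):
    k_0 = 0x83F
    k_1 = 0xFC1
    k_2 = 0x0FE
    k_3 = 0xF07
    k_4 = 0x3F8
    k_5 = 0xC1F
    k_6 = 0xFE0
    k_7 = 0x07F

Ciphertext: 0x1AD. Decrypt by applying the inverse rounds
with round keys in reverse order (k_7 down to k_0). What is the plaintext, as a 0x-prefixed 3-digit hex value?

s_0 = ciphertext = 0x1AD
s_1 = InvRound(s_0, k_7) = 0xDA1
s_2 = InvRound(s_1, k_6) = 0xBDC
s_3 = InvRound(s_2, k_5) = 0xBA4
s_4 = InvRound(s_3, k_4) = 0x431
s_5 = InvRound(s_4, k_3) = 0x9FB
s_6 = InvRound(s_5, k_2) = 0x84D
s_7 = InvRound(s_6, k_1) = 0x173
s_8 = InvRound(s_7, k_0) = 0x44C

0x44C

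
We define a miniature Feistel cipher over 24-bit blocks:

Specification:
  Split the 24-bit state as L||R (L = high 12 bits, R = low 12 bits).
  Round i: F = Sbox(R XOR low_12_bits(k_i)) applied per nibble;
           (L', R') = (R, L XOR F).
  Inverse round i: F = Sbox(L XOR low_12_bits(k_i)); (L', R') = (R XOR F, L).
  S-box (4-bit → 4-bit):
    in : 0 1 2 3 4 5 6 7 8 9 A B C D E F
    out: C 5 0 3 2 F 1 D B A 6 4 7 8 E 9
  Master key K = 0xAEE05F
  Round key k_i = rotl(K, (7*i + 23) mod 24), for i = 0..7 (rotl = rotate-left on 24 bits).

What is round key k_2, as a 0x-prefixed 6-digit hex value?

K = 0xAEE05F
k_0 = rotl(K, (7*0+23) mod 24) = rotl(K, 23) = 0xD7702F
k_1 = rotl(K, (7*1+23) mod 24) = rotl(K, 6) = 0xB817EB
k_2 = rotl(K, (7*2+23) mod 24) = rotl(K, 13) = 0x0BF5DC

0x0BF5DC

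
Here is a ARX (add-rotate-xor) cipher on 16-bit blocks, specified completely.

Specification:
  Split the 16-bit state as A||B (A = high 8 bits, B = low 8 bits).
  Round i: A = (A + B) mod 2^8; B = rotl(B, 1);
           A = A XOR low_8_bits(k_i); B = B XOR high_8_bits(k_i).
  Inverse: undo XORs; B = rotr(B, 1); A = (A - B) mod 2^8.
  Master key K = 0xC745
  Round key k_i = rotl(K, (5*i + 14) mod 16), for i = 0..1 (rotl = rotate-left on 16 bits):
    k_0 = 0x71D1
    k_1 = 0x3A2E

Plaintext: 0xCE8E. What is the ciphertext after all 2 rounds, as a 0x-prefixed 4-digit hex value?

s_0 = plaintext = 0xCE8E
s_1 = Round(s_0, k_0) = 0x8D6C
s_2 = Round(s_1, k_1) = 0xD7E2

0xD7E2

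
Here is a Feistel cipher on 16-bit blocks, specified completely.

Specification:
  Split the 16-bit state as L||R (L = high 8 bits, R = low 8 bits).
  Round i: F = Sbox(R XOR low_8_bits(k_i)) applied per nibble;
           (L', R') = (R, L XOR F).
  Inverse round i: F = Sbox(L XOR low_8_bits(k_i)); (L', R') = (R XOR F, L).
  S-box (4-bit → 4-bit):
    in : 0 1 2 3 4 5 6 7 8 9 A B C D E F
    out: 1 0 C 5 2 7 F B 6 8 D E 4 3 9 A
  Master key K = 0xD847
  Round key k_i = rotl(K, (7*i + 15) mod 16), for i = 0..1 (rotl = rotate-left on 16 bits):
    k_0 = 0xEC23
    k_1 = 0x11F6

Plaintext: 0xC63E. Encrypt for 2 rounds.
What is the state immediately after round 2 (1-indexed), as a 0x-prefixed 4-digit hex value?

0xC56B

s_0 = plaintext = 0xC63E
s_1 = Round(s_0, k_0) = 0x3EC5
s_2 = Round(s_1, k_1) = 0xC56B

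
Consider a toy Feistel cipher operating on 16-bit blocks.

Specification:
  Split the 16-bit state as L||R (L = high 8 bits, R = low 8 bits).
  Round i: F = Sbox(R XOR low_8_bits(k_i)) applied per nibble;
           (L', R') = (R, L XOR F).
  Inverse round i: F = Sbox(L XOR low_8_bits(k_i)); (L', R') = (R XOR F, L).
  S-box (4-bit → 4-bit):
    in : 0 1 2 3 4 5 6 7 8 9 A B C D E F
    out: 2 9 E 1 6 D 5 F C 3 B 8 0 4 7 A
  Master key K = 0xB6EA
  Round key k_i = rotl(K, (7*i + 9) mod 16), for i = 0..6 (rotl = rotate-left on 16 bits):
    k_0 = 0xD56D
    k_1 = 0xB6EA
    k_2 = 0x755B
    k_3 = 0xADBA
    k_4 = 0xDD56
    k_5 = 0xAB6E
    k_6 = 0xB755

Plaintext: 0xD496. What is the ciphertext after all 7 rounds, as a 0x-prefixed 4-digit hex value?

s_0 = plaintext = 0xD496
s_1 = Round(s_0, k_0) = 0x967C
s_2 = Round(s_1, k_1) = 0x7CA3
s_3 = Round(s_2, k_2) = 0xA3D0
s_4 = Round(s_3, k_3) = 0xD0F8
s_5 = Round(s_4, k_4) = 0xF867
s_6 = Round(s_5, k_5) = 0x67DB
s_7 = Round(s_6, k_6) = 0xDBA0

0xDBA0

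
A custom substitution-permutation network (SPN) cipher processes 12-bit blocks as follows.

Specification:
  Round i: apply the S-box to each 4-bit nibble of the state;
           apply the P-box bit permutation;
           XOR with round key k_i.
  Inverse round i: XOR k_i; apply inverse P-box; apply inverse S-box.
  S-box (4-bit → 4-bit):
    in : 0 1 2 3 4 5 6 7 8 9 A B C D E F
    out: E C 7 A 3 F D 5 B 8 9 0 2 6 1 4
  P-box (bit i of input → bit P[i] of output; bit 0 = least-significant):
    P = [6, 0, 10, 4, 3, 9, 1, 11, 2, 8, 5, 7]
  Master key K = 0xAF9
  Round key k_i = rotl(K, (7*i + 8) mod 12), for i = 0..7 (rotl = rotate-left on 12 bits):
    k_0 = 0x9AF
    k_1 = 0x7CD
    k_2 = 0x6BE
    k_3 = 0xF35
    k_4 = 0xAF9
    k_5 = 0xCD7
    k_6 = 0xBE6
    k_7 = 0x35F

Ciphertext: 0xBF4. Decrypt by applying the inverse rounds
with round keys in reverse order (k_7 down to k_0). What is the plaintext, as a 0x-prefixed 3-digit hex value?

0x01D

s_0 = ciphertext = 0xBF4
s_1 = InvRound(s_0, k_7) = 0x16C
s_2 = InvRound(s_1, k_6) = 0x95B
s_3 = InvRound(s_2, k_5) = 0x8EF
s_4 = InvRound(s_3, k_4) = 0xED9
s_5 = InvRound(s_4, k_3) = 0x5EE
s_6 = InvRound(s_5, k_2) = 0xCCA
s_7 = InvRound(s_6, k_1) = 0x40C
s_8 = InvRound(s_7, k_0) = 0x01D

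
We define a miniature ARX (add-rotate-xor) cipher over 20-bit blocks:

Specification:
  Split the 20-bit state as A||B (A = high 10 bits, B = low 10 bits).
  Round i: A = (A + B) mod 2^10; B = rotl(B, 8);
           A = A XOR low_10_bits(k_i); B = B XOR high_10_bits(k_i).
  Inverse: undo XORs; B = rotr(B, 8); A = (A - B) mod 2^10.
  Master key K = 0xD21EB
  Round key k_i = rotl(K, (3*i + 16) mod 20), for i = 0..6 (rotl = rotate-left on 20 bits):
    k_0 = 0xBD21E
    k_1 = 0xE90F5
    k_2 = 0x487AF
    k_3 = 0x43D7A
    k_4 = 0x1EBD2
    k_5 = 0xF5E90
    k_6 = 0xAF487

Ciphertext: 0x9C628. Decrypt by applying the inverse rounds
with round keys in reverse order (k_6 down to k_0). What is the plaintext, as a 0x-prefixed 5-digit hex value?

0xD04FA

s_0 = ciphertext = 0x9C628
s_1 = InvRound(s_0, k_6) = 0x28A54
s_2 = InvRound(s_1, k_5) = 0x0960D
s_3 = InvRound(s_2, k_4) = 0x865DE
s_4 = InvRound(s_3, k_3) = 0x07F44
s_5 = InvRound(s_4, k_2) = 0x86996
s_6 = InvRound(s_5, k_1) = 0x894CA
s_7 = InvRound(s_6, k_0) = 0xD04FA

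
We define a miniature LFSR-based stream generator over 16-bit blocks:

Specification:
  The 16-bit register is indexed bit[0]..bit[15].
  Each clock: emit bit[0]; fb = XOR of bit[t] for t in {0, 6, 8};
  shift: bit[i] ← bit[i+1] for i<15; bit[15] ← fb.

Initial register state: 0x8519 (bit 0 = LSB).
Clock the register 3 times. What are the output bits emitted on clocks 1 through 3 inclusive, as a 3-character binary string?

reg_0 = 0x8519
clock 1: out=1, reg = 0x428C
clock 2: out=0, reg = 0x2146
clock 3: out=0, reg = 0x10A3

100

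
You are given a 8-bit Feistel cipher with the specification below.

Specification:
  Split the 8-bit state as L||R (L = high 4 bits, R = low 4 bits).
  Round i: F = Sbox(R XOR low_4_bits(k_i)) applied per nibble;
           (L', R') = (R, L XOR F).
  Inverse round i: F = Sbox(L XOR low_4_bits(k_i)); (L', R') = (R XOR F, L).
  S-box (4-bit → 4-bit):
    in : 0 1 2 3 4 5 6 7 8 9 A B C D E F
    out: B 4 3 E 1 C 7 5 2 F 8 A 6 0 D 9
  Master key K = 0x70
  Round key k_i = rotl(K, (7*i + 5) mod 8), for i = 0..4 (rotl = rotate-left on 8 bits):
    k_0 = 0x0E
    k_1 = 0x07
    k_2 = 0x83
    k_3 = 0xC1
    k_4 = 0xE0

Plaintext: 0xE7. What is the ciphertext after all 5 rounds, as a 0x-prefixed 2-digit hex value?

s_0 = plaintext = 0xE7
s_1 = Round(s_0, k_0) = 0x71
s_2 = Round(s_1, k_1) = 0x10
s_3 = Round(s_2, k_2) = 0x0F
s_4 = Round(s_3, k_3) = 0xFD
s_5 = Round(s_4, k_4) = 0xDF

0xDF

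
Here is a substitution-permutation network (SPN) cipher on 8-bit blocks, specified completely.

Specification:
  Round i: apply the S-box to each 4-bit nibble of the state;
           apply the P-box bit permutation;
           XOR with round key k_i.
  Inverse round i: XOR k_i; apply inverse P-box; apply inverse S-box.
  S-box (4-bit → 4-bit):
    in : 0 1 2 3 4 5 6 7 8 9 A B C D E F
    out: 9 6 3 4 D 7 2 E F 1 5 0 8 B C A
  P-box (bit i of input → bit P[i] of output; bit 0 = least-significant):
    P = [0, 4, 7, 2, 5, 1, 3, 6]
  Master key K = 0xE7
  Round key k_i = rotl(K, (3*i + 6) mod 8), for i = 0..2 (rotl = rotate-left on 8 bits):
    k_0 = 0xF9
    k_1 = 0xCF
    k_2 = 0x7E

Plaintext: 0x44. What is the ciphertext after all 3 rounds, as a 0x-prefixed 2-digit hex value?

s_0 = plaintext = 0x44
s_1 = Round(s_0, k_0) = 0x14
s_2 = Round(s_1, k_1) = 0x40
s_3 = Round(s_2, k_2) = 0x13

0x13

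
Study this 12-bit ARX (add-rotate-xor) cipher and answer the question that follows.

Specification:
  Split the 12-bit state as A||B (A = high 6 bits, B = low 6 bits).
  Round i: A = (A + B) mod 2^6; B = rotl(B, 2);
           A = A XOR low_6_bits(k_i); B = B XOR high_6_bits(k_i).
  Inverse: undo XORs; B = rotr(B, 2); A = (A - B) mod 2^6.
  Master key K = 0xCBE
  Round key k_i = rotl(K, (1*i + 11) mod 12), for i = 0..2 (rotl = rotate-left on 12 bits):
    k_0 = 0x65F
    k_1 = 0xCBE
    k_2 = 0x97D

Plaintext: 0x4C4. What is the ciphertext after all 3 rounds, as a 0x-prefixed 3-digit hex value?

s_0 = plaintext = 0x4C4
s_1 = Round(s_0, k_0) = 0x209
s_2 = Round(s_1, k_1) = 0xBD6
s_3 = Round(s_2, k_2) = 0xE3C

0xE3C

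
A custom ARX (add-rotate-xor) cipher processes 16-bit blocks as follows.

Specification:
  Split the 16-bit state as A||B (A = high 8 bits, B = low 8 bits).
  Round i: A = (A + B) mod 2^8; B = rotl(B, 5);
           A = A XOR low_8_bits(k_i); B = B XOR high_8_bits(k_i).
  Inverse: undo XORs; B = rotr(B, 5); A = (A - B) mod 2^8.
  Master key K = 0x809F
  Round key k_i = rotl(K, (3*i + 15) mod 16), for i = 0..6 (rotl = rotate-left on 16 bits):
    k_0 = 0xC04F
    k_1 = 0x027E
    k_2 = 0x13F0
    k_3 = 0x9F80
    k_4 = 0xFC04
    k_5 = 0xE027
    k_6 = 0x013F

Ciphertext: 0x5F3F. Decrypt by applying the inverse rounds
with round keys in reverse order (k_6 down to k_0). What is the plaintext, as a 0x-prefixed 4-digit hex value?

0x1163

s_0 = ciphertext = 0x5F3F
s_1 = InvRound(s_0, k_6) = 0x6FF1
s_2 = InvRound(s_1, k_5) = 0xC088
s_3 = InvRound(s_2, k_4) = 0x21A3
s_4 = InvRound(s_3, k_3) = 0xC0E1
s_5 = InvRound(s_4, k_2) = 0x9997
s_6 = InvRound(s_5, k_1) = 0x3BAC
s_7 = InvRound(s_6, k_0) = 0x1163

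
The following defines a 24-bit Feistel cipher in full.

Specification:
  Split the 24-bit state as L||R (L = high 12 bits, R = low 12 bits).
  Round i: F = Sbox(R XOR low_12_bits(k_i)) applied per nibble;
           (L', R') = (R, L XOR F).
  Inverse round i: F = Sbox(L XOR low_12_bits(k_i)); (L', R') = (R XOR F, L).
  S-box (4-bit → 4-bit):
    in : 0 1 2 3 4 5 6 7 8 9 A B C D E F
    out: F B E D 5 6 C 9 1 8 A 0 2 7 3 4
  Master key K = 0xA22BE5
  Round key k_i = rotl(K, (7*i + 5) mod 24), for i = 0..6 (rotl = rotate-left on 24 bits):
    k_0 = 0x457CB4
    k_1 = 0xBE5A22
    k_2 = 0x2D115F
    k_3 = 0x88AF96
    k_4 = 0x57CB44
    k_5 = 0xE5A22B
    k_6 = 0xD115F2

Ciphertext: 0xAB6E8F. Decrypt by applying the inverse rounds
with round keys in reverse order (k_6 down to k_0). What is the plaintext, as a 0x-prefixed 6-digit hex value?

0x42EEA0

s_0 = ciphertext = 0xAB6E8F
s_1 = InvRound(s_0, k_6) = 0xADAAB6
s_2 = InvRound(s_1, k_5) = 0xBFDADA
s_3 = InvRound(s_2, k_4) = 0x5D2BFD
s_4 = InvRound(s_3, k_3) = 0x1A85D2
s_5 = InvRound(s_4, k_2) = 0xA9B1A8
s_6 = InvRound(s_5, k_1) = 0xEA0A9B
s_7 = InvRound(s_6, k_0) = 0x42EEA0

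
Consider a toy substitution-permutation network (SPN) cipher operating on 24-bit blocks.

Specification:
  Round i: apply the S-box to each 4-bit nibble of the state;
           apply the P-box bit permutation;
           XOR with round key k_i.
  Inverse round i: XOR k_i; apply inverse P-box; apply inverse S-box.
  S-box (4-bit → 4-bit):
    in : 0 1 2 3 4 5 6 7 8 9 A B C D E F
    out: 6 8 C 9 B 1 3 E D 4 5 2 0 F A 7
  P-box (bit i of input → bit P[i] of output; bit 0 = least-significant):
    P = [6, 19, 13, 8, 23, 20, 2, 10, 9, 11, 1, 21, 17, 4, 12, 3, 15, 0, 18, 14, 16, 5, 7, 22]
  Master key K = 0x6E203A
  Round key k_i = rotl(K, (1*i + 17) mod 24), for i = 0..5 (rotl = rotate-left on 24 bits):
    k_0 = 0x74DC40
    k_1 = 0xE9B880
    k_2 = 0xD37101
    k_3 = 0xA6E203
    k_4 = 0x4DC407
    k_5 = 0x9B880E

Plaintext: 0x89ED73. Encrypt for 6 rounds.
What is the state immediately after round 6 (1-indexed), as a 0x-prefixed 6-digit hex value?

s_0 = plaintext = 0x89ED73
s_1 = Round(s_0, k_0) = 0x01D39E
s_2 = Round(s_1, k_1) = 0xC3EB3C
s_3 = Round(s_2, k_2) = 0x53BD19
s_4 = Round(s_3, k_3) = 0x870C11
s_5 = Round(s_4, k_4) = 0x089196
s_6 = Round(s_5, k_5) = 0xB758EA

0xB758EA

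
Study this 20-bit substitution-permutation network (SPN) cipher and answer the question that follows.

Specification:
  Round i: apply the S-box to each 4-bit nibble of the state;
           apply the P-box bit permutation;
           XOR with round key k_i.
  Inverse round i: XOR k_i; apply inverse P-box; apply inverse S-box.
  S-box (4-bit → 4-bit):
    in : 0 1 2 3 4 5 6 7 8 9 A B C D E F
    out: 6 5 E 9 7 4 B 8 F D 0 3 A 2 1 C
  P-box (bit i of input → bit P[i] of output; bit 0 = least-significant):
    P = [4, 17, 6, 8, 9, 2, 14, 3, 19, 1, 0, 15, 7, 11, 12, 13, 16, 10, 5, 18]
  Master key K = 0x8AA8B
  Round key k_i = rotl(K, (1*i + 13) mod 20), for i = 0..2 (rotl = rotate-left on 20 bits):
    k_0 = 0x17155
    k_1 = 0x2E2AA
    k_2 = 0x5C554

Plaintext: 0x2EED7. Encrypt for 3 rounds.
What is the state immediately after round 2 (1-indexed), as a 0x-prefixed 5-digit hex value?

0xA86F1

s_0 = plaintext = 0x2EED7
s_1 = Round(s_0, k_0) = 0xD74F1
s_2 = Round(s_1, k_1) = 0xA86F1
s_3 = Round(s_2, k_2) = 0xD3D8E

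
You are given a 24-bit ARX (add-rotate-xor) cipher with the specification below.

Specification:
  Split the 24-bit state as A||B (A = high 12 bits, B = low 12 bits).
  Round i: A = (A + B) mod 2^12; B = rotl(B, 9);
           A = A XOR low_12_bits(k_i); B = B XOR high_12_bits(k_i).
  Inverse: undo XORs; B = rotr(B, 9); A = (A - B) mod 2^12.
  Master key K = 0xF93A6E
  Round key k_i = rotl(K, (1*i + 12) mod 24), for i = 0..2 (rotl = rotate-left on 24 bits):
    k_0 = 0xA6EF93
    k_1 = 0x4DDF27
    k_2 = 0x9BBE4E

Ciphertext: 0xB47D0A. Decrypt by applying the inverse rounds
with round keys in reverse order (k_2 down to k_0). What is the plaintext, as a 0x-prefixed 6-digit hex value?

s_0 = ciphertext = 0xB47D0A
s_1 = InvRound(s_0, k_2) = 0xF7F58A
s_2 = InvRound(s_1, k_1) = 0x5A0AB8
s_3 = InvRound(s_2, k_0) = 0x3836B0

0x3836B0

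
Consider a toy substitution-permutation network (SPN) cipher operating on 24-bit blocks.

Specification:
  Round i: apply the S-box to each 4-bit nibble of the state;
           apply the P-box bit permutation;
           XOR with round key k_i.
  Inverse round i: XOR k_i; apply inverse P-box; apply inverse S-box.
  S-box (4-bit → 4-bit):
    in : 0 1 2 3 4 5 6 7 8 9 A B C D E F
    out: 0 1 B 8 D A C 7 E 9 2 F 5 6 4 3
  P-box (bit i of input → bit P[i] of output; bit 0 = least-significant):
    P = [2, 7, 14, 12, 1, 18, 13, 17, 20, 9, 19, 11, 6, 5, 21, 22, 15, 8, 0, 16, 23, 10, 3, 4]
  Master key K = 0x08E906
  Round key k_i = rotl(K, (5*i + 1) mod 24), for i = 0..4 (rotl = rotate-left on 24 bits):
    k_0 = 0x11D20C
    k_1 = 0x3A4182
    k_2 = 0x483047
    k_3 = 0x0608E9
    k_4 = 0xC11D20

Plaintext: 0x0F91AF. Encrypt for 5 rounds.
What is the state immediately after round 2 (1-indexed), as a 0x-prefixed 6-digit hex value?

0xFB3838

s_0 = plaintext = 0x0F91AF
s_1 = Round(s_0, k_0) = 0x4553C8
s_2 = Round(s_1, k_1) = 0xFB3838
s_3 = Round(s_2, k_2) = 0x83EFC6
s_4 = Round(s_3, k_3) = 0x377EF3
s_5 = Round(s_4, k_4) = 0xED8C53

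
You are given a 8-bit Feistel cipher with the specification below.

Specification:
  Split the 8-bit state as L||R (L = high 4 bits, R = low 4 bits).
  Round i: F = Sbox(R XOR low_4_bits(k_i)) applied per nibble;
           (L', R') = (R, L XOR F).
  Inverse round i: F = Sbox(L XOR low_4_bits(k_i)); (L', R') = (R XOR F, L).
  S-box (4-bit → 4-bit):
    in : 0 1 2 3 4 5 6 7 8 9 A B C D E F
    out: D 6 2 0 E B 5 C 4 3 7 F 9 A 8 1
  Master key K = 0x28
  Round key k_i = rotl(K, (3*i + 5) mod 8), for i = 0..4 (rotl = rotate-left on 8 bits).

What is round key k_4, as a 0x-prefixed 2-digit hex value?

K = 0x28
k_0 = rotl(K, (3*0+5) mod 8) = rotl(K, 5) = 0x05
k_1 = rotl(K, (3*1+5) mod 8) = rotl(K, 0) = 0x28
k_2 = rotl(K, (3*2+5) mod 8) = rotl(K, 3) = 0x41
k_3 = rotl(K, (3*3+5) mod 8) = rotl(K, 6) = 0x0A
k_4 = rotl(K, (3*4+5) mod 8) = rotl(K, 1) = 0x50

0x50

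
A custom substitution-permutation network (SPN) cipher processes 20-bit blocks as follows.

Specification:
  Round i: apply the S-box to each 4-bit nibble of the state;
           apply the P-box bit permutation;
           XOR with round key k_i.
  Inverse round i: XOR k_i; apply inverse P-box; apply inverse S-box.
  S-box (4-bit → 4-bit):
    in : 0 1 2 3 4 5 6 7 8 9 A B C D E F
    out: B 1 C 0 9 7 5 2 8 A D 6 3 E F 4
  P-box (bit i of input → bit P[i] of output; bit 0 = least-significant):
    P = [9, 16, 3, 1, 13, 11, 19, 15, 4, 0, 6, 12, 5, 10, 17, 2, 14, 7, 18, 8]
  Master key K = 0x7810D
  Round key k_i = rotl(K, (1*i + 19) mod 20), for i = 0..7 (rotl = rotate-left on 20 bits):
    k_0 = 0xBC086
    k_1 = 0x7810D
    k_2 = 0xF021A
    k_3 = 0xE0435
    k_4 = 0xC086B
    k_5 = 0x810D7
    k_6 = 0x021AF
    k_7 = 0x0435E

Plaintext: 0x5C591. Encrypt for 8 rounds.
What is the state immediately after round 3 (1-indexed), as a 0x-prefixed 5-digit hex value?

s_0 = plaintext = 0x5C591
s_1 = Round(s_0, k_0) = 0xF0E77
s_2 = Round(s_1, k_1) = 0x29D78
s_3 = Round(s_2, k_2) = 0xB1F5D
s_4 = Round(s_3, k_3) = 0x32CDF
s_5 = Round(s_4, k_4) = 0x68076
s_6 = Round(s_5, k_5) = 0xC4ACA
s_7 = Round(s_6, k_6) = 0x05B51
s_8 = Round(s_7, k_7) = 0xA2CBF

0xB1F5D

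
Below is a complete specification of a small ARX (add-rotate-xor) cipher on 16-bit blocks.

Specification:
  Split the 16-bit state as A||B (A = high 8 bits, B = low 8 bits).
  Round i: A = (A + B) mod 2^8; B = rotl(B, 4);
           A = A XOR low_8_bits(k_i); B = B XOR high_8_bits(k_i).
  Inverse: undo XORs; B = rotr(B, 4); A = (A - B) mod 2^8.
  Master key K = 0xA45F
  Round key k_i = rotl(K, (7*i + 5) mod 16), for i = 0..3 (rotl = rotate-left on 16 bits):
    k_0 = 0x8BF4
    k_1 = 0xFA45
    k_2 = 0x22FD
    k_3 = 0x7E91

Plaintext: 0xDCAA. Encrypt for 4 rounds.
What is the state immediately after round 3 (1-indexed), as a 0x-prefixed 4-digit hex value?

s_0 = plaintext = 0xDCAA
s_1 = Round(s_0, k_0) = 0x7221
s_2 = Round(s_1, k_1) = 0xD6E8
s_3 = Round(s_2, k_2) = 0x43AC
s_4 = Round(s_3, k_3) = 0x7EB4

0x43AC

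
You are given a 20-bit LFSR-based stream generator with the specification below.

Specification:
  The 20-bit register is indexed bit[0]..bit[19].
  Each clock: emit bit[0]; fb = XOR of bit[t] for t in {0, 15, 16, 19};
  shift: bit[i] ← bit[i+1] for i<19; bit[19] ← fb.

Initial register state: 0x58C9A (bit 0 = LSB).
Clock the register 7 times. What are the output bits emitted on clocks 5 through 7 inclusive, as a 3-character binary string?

reg_0 = 0x58C9A
clock 1: out=0, reg = 0x2C64D
clock 2: out=1, reg = 0x16326
clock 3: out=0, reg = 0x8B193
clock 4: out=1, reg = 0xC58C9
clock 5: out=1, reg = 0x62C64
clock 6: out=0, reg = 0x31632
clock 7: out=0, reg = 0x98B19

100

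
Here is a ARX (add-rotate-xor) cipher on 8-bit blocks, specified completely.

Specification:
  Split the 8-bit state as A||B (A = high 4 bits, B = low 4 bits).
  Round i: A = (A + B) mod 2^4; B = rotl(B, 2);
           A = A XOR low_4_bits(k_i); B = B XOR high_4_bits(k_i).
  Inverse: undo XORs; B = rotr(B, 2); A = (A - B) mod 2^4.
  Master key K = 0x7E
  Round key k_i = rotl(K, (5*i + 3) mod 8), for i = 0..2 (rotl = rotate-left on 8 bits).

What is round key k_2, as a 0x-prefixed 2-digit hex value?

K = 0x7E
k_0 = rotl(K, (5*0+3) mod 8) = rotl(K, 3) = 0xF3
k_1 = rotl(K, (5*1+3) mod 8) = rotl(K, 0) = 0x7E
k_2 = rotl(K, (5*2+3) mod 8) = rotl(K, 5) = 0xCF

0xCF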